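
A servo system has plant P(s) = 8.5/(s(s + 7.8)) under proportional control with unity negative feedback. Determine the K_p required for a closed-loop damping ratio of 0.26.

K_p = 26.5

Closed-loop characteristic equation: s² + 7.8s + K_p·8.5 = 0.
So ω_n = √(8.5K_p) and 2ζω_n = 7.8, giving ζ = 7.8/(2√(8.5K_p)).
Setting ζ = 0.26: √(8.5K_p) = 7.8/(2·0.26) = 15, so K_p = 225/8.5 = 26.5.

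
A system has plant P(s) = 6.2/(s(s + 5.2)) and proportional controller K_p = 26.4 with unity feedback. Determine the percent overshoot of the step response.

52.1%

The closed-loop denominator s² + 5.2s + 163.7 gives ω_n = √163.7 = 12.79 and ζ = 5.2/(2ω_n) = 0.2032.
%OS = 100·exp(−πζ/√(1−ζ²)) = 100·exp(−π·0.2032/√0.9587) = 52.1%.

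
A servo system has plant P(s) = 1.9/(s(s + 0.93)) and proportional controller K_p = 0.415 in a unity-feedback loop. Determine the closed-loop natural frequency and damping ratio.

The closed-loop denominator is s(s+0.93) + 0.415·1.9 = s² + 0.93s + 0.7885.
Matching s² + 2ζω_n s + ω_n²: ω_n = √0.7885 = 0.888 rad/s and 2ζω_n = 0.93, so ζ = 0.93/(2·0.888) = 0.524.

ω_n = 0.888 rad/s, ζ = 0.524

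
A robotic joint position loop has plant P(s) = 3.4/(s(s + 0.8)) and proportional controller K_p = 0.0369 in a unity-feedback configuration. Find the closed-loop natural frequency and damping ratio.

ω_n = 0.354 rad/s, ζ = 1.13

With unity feedback the closed-loop characteristic equation is s² + 0.8s + 0.0369·3.4 = s² + 0.8s + 0.1255 = 0.
Matching s² + 2ζω_n s + ω_n²: ω_n = √0.1255 = 0.3542 rad/s and 2ζω_n = 0.8, so ζ = 0.8/(2·0.3542) = 1.13.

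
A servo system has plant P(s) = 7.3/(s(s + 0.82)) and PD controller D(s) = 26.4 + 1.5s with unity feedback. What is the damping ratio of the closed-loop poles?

Forward path: (26.4 + 1.5s)·7.3/(s(s+0.82)). The closed-loop characteristic equation is s² + (0.82 + 7.3·1.5)s + 7.3·26.4 = 0.
That is s² + 11.77s + 192.7 = 0, so ω_n = 13.88 rad/s and ζ = 11.77/(2·13.88) = 0.4239.

ζ = 0.424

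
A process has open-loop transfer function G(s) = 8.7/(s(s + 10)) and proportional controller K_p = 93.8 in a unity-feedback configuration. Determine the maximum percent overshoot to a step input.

Closed-loop characteristic equation: s² + 10s + 816.1 = 0, so ω_n = 28.57 rad/s and ζ = 10/(2·28.57) = 0.175.
%OS = 100·exp(−πζ/√(1−ζ²)) = 100·exp(−π·0.175/√0.9694) = 57.2%.

57.2%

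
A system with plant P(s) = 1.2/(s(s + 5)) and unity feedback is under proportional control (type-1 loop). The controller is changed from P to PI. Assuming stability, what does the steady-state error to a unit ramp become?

0

The integrator raises the loop to type 2, so K_v → ∞ and e_ss to a ramp is zero.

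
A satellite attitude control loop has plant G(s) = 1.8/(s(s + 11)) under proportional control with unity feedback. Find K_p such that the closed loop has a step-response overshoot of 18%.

K_p = 73.2

From %OS = 100·exp(−πζ/√(1−ζ²)) = 18%, ζ = −ln(0.18)/√(π²+ln²(0.18)) = 0.4791.
Characteristic equation s² + 11s + 1.8K_p = 0 gives ζ = 11/(2√(1.8K_p)).
Setting ζ = 0.4791: √(1.8K_p) = 11/(2·0.4791) = 11.48, so K_p = 131.8/1.8 = 73.2.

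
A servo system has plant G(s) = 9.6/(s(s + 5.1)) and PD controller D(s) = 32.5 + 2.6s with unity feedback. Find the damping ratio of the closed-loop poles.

Forward path: (32.5 + 2.6s)·9.6/(s(s+5.1)). The closed-loop characteristic equation is s² + (5.1 + 9.6·2.6)s + 9.6·32.5 = 0.
That is s² + 30.06s + 312 = 0, so ω_n = 17.66 rad/s and ζ = 30.06/(2·17.66) = 0.8509.

ζ = 0.851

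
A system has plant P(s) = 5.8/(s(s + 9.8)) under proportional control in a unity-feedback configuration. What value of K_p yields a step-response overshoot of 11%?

K_p = 12.5

From %OS = 100·exp(−πζ/√(1−ζ²)) = 11%, ζ = −ln(0.11)/√(π²+ln²(0.11)) = 0.5749.
Characteristic equation s² + 9.8s + 5.8K_p = 0 gives ζ = 9.8/(2√(5.8K_p)).
Setting ζ = 0.5749: √(5.8K_p) = 9.8/(2·0.5749) = 8.523, so K_p = 72.65/5.8 = 12.5.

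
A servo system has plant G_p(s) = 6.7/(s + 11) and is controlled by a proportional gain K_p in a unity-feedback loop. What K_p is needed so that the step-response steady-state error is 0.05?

Steady-state error for a unit step on this type-0 loop is 1/(1 + K_p·G_p(0)).
G_p(0) = 0.6091. Require 1/(1 + K_p·0.6091) = 0.05, so 1 + 0.6091·K_p = 20.
K_p = (20 − 1)/0.6091 = 31.2.

K_p = 31.2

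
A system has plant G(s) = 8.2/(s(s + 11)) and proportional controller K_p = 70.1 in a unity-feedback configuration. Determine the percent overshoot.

Closed-loop characteristic equation: s² + 11s + 574.8 = 0, so ω_n = 23.98 rad/s and ζ = 11/(2·23.98) = 0.2294.
%OS = 100·exp(−πζ/√(1−ζ²)) = 100·exp(−π·0.2294/√0.9474) = 47.7%.

47.7%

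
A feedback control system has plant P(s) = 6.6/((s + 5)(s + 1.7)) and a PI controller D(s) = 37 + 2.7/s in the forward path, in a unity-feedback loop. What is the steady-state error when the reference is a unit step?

0

The open loop D(s)P(s) has a pole at the origin (type 1), so the static position error constant is infinite and e_ss = 1/(1+∞) = 0.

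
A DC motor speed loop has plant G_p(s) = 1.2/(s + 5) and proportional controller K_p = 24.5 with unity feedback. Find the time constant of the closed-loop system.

τ = 0.0291 s

Closed-loop transfer function: T(s) = K_p·G_p(s)/(1 + K_p·G_p(s)) = 29.4/(s + 5 + 29.4) = 29.4/(s + 34.4).
Time constant τ = 1/34.4 = 0.0291 s.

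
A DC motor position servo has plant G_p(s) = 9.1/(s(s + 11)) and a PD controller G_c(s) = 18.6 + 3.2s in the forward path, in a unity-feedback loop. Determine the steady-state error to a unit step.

The open loop G_c(s)G_p(s) has a pole at the origin (type 1), so the static position error constant is infinite and e_ss = 1/(1+∞) = 0.

0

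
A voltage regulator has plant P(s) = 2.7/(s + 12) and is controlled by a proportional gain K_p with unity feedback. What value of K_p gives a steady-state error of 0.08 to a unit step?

K_p = 51.1

The loop is type 0, so e_ss(step) = 1/(1 + K_pos) with K_pos = K_p·P(0).
P(0) = 0.225. Require 1/(1 + K_p·0.225) = 0.08, so 1 + 0.225·K_p = 12.5.
K_p = (12.5 − 1)/0.225 = 51.1.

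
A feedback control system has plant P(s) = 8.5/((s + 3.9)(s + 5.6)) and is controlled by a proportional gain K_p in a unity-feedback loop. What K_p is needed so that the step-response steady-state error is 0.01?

K_p = 254

For a type-0 loop with proportional control, e_ss = 1/(1 + K_p·P(0)).
P(0) = 0.3892. Require 1/(1 + K_p·0.3892) = 0.01, so 1 + 0.3892·K_p = 100.
K_p = (100 − 1)/0.3892 = 254.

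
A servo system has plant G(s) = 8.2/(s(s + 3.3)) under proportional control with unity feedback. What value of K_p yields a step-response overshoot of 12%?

From %OS = 100·exp(−πζ/√(1−ζ²)) = 12%, ζ = −ln(0.12)/√(π²+ln²(0.12)) = 0.5594.
Characteristic equation s² + 3.3s + 8.2K_p = 0 gives ζ = 3.3/(2√(8.2K_p)).
Setting ζ = 0.5594: √(8.2K_p) = 3.3/(2·0.5594) = 2.95, so K_p = 8.7/8.2 = 1.06.

K_p = 1.06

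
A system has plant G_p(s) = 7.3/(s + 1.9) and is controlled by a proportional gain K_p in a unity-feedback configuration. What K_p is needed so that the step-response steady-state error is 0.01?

The loop is type 0, so e_ss(step) = 1/(1 + K_pos) with K_pos = K_p·G_p(0).
G_p(0) = 3.842. Require 1/(1 + K_p·3.842) = 0.01, so 1 + 3.842·K_p = 100.
K_p = (100 − 1)/3.842 = 25.8.

K_p = 25.8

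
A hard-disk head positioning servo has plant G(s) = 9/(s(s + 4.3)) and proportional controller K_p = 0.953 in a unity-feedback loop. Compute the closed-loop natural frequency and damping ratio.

The closed-loop denominator is s(s+4.3) + 0.953·9 = s² + 4.3s + 8.577.
So ω_n² = 8.577 ⇒ ω_n = 2.929 rad/s, and ζ = 4.3/(2ω_n) = 0.734.

ω_n = 2.93 rad/s, ζ = 0.734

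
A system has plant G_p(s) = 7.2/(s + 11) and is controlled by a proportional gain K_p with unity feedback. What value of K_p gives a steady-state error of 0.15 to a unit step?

The loop is type 0, so e_ss(step) = 1/(1 + K_pos) with K_pos = K_p·G_p(0).
G_p(0) = 0.6545. Require 1/(1 + K_p·0.6545) = 0.15, so 1 + 0.6545·K_p = 6.667.
K_p = (6.667 − 1)/0.6545 = 8.66.

K_p = 8.66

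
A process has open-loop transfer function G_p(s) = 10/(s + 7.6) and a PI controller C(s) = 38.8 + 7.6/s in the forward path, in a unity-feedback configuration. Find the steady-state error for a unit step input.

The open loop C(s)G_p(s) has a pole at the origin (type 1), so the static position error constant is infinite and e_ss = 1/(1+∞) = 0.

0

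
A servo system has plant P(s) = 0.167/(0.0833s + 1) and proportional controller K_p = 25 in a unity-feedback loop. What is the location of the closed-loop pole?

s = -62.12

Closed loop: T(s) = K_p·P/(1+K_p·P) = 4.175/(0.0833s + 1 + 4.175), with pole at s = −(1 + 4.175)/0.0833 = −62.12.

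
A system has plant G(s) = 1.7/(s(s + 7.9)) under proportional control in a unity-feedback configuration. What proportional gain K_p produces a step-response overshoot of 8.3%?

From %OS = 100·exp(−πζ/√(1−ζ²)) = 8.3%, ζ = −ln(0.083)/√(π²+ln²(0.083)) = 0.621.
Characteristic equation s² + 7.9s + 1.7K_p = 0 gives ζ = 7.9/(2√(1.7K_p)).
Setting ζ = 0.621: √(1.7K_p) = 7.9/(2·0.621) = 6.361, so K_p = 40.46/1.7 = 23.8.

K_p = 23.8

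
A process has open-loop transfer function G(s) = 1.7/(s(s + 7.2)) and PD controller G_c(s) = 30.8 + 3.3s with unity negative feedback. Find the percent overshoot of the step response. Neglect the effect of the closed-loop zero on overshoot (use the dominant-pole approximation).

Forward path: (30.8 + 3.3s)·1.7/(s(s+7.2)). The closed-loop characteristic equation is s² + (7.2 + 1.7·3.3)s + 1.7·30.8 = 0.
That is s² + 12.81s + 52.36 = 0, so ω_n = 7.236 rad/s and ζ = 12.81/(2·7.236) = 0.8852.
%OS = 100·exp(−πζ/√(1−ζ²)) = 0.254%.

0.254%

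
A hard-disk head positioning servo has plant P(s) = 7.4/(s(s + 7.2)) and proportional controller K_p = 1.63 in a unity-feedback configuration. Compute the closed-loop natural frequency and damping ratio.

The closed-loop denominator is s(s+7.2) + 1.63·7.4 = s² + 7.2s + 12.06.
Matching s² + 2ζω_n s + ω_n²: ω_n = √12.06 = 3.473 rad/s and 2ζω_n = 7.2, so ζ = 7.2/(2·3.473) = 1.04.

ω_n = 3.47 rad/s, ζ = 1.04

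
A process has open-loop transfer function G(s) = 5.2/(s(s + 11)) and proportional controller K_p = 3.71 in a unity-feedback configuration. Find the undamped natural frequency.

1 + K_p·G(s) = 0 gives s² + 11s + 19.29 = 0.
So ω_n² = 19.29 ⇒ ω_n = 4.392 rad/s, and ζ = 11/(2ω_n) = 1.25.

ω_n = 4.39 rad/s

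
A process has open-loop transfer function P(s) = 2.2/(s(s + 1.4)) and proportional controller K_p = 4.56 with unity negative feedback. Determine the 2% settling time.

The closed-loop denominator s² + 1.4s + 10.03 gives ω_n = √10.03 = 3.167 and ζ = 1.4/(2ω_n) = 0.221.
2% settling time T_s ≈ 4/(ζω_n) = 4/0.7 = 5.71 s.

T_s ≈ 5.71 s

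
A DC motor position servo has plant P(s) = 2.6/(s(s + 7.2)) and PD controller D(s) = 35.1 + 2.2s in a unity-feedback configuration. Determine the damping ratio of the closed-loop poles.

ζ = 0.676

Forward path: (35.1 + 2.2s)·2.6/(s(s+7.2)). The closed-loop characteristic equation is s² + (7.2 + 2.6·2.2)s + 2.6·35.1 = 0.
That is s² + 12.92s + 91.26 = 0, so ω_n = 9.553 rad/s and ζ = 12.92/(2·9.553) = 0.6762.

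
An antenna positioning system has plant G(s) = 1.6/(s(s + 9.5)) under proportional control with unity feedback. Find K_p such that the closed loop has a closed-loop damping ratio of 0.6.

Closed-loop characteristic equation: s² + 9.5s + K_p·1.6 = 0.
So ω_n = √(1.6K_p) and 2ζω_n = 9.5, giving ζ = 9.5/(2√(1.6K_p)).
Setting ζ = 0.6: √(1.6K_p) = 9.5/(2·0.6) = 7.917, so K_p = 62.67/1.6 = 39.2.

K_p = 39.2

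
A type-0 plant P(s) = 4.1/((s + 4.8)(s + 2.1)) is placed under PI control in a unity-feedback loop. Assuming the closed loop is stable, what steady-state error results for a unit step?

0

The PI controller's integrator makes the forward path type 1, so e_ss to a step is zero.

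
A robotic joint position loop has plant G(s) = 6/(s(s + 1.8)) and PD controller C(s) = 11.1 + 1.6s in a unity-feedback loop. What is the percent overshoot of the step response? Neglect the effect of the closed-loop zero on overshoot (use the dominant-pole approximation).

Forward path: (11.1 + 1.6s)·6/(s(s+1.8)). The closed-loop characteristic equation is s² + (1.8 + 6·1.6)s + 6·11.1 = 0.
That is s² + 11.4s + 66.6 = 0, so ω_n = 8.161 rad/s and ζ = 11.4/(2·8.161) = 0.6985.
%OS = 100·exp(−πζ/√(1−ζ²)) = 4.66%.

4.66%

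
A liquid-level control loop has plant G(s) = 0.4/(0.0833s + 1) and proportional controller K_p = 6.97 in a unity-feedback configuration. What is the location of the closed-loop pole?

s = -45.47

Closed loop: T(s) = K_p·G/(1+K_p·G) = 2.788/(0.0833s + 1 + 2.788), with pole at s = −(1 + 2.788)/0.0833 = −45.47.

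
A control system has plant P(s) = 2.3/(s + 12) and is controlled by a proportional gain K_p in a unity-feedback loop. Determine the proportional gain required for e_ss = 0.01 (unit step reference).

K_p = 517

For a type-0 loop with proportional control, e_ss = 1/(1 + K_p·P(0)).
P(0) = 0.1917. Require 1/(1 + K_p·0.1917) = 0.01, so 1 + 0.1917·K_p = 100.
K_p = (100 − 1)/0.1917 = 517.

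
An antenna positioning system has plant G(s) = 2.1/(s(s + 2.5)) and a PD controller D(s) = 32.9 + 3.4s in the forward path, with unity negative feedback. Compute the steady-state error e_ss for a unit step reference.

0

The open loop D(s)G(s) has a pole at the origin (type 1), so the static position error constant is infinite and e_ss = 1/(1+∞) = 0.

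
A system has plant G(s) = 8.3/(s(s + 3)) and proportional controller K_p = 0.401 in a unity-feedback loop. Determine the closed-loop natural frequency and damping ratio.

1 + K_p·G(s) = 0 gives s² + 3s + 3.328 = 0.
So ω_n² = 3.328 ⇒ ω_n = 1.824 rad/s, and ζ = 3/(2ω_n) = 0.822.

ω_n = 1.82 rad/s, ζ = 0.822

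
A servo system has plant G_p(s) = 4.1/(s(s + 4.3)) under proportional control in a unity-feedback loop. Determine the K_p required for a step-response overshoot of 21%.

From %OS = 100·exp(−πζ/√(1−ζ²)) = 21%, ζ = −ln(0.21)/√(π²+ln²(0.21)) = 0.4449.
Characteristic equation s² + 4.3s + 4.1K_p = 0 gives ζ = 4.3/(2√(4.1K_p)).
Setting ζ = 0.4449: √(4.1K_p) = 4.3/(2·0.4449) = 4.833, so K_p = 23.35/4.1 = 5.7.

K_p = 5.7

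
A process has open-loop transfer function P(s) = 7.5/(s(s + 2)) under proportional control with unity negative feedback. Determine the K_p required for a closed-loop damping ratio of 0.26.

K_p = 1.97

Closed-loop characteristic equation: s² + 2s + K_p·7.5 = 0.
So ω_n = √(7.5K_p) and 2ζω_n = 2, giving ζ = 2/(2√(7.5K_p)).
Setting ζ = 0.26: √(7.5K_p) = 2/(2·0.26) = 3.846, so K_p = 14.79/7.5 = 1.97.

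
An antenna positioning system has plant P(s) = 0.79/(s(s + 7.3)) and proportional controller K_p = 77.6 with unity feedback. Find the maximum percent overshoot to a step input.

19.1%

Closed-loop characteristic equation: s² + 7.3s + 61.3 = 0, so ω_n = 7.83 rad/s and ζ = 7.3/(2·7.83) = 0.4662.
%OS = 100·exp(−πζ/√(1−ζ²)) = 100·exp(−π·0.4662/√0.7827) = 19.1%.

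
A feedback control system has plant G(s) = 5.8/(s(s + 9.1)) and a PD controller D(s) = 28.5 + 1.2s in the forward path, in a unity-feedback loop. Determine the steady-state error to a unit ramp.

0.0551

The loop has one pole at the origin (type 1). Velocity error constant K_v = lim_{s→0} s·D(s)G(s) = 28.5·5.8/9.1 = 18.16.
Steady-state error to a unit ramp: e_ss = 1/K_v = 0.0551.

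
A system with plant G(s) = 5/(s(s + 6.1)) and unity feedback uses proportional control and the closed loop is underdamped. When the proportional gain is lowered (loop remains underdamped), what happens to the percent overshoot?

decrease

ζ = 6.1/(2√(5K_p)) rises as K_p falls; higher damping means less overshoot.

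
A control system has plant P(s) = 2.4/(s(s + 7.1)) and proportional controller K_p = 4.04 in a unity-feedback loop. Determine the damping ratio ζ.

The closed-loop denominator is s(s+7.1) + 4.04·2.4 = s² + 7.1s + 9.696.
So ω_n² = 9.696 ⇒ ω_n = 3.114 rad/s, and ζ = 7.1/(2ω_n) = 1.14.

ζ = 1.14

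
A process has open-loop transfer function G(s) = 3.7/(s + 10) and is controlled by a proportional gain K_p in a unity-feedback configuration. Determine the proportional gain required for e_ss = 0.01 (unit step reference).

For a type-0 loop with proportional control, e_ss = 1/(1 + K_p·G(0)).
G(0) = 0.37. Require 1/(1 + K_p·0.37) = 0.01, so 1 + 0.37·K_p = 100.
K_p = (100 − 1)/0.37 = 268.

K_p = 268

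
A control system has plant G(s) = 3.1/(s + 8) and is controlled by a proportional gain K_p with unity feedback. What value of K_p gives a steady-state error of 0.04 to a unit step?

Steady-state error for a unit step on this type-0 loop is 1/(1 + K_p·G(0)).
G(0) = 0.3875. Require 1/(1 + K_p·0.3875) = 0.04, so 1 + 0.3875·K_p = 25.
K_p = (25 − 1)/0.3875 = 61.9.

K_p = 61.9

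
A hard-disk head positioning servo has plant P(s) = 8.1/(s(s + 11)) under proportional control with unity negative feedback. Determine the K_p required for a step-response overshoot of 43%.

From %OS = 100·exp(−πζ/√(1−ζ²)) = 43%, ζ = −ln(0.43)/√(π²+ln²(0.43)) = 0.2594.
Characteristic equation s² + 11s + 8.1K_p = 0 gives ζ = 11/(2√(8.1K_p)).
Setting ζ = 0.2594: √(8.1K_p) = 11/(2·0.2594) = 21.2, so K_p = 449.4/8.1 = 55.5.

K_p = 55.5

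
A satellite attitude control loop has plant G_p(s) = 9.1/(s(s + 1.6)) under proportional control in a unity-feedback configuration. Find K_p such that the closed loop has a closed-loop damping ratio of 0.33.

Closed-loop characteristic equation: s² + 1.6s + K_p·9.1 = 0.
So ω_n = √(9.1K_p) and 2ζω_n = 1.6, giving ζ = 1.6/(2√(9.1K_p)).
Setting ζ = 0.33: √(9.1K_p) = 1.6/(2·0.33) = 2.424, so K_p = 5.877/9.1 = 0.646.

K_p = 0.646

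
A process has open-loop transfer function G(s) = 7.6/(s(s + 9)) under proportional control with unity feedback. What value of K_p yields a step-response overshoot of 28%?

From %OS = 100·exp(−πζ/√(1−ζ²)) = 28%, ζ = −ln(0.28)/√(π²+ln²(0.28)) = 0.3755.
Characteristic equation s² + 9s + 7.6K_p = 0 gives ζ = 9/(2√(7.6K_p)).
Setting ζ = 0.3755: √(7.6K_p) = 9/(2·0.3755) = 11.98, so K_p = 143.6/7.6 = 18.9.

K_p = 18.9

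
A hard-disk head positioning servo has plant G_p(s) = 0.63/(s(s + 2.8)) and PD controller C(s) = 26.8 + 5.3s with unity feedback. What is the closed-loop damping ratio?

Forward path: (26.8 + 5.3s)·0.63/(s(s+2.8)). The closed-loop characteristic equation is s² + (2.8 + 0.63·5.3)s + 0.63·26.8 = 0.
That is s² + 6.139s + 16.88 = 0, so ω_n = 4.109 rad/s and ζ = 6.139/(2·4.109) = 0.747.

ζ = 0.747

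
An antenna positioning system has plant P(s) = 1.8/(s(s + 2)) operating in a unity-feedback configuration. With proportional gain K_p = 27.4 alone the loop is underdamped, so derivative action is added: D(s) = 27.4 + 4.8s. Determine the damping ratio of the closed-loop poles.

Forward path: (27.4 + 4.8s)·1.8/(s(s+2)). The closed-loop characteristic equation is s² + (2 + 1.8·4.8)s + 1.8·27.4 = 0.
That is s² + 10.64s + 49.32 = 0, so ω_n = 7.023 rad/s and ζ = 10.64/(2·7.023) = 0.7575.

ζ = 0.758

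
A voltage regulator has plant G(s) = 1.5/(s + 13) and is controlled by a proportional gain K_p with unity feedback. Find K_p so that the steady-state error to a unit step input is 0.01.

K_p = 858

Steady-state error for a unit step on this type-0 loop is 1/(1 + K_p·G(0)).
G(0) = 0.1154. Require 1/(1 + K_p·0.1154) = 0.01, so 1 + 0.1154·K_p = 100.
K_p = (100 − 1)/0.1154 = 858.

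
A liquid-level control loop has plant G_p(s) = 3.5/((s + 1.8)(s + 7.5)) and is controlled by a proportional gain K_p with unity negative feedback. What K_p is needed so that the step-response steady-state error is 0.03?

Steady-state error for a unit step on this type-0 loop is 1/(1 + K_p·G_p(0)).
G_p(0) = 0.2593. Require 1/(1 + K_p·0.2593) = 0.03, so 1 + 0.2593·K_p = 33.33.
K_p = (33.33 − 1)/0.2593 = 125.

K_p = 125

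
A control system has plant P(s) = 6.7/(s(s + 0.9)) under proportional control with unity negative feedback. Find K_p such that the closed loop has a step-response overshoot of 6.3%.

K_p = 0.0693

From %OS = 100·exp(−πζ/√(1−ζ²)) = 6.3%, ζ = −ln(0.063)/√(π²+ln²(0.063)) = 0.6606.
Characteristic equation s² + 0.9s + 6.7K_p = 0 gives ζ = 0.9/(2√(6.7K_p)).
Setting ζ = 0.6606: √(6.7K_p) = 0.9/(2·0.6606) = 0.6812, so K_p = 0.464/6.7 = 0.0693.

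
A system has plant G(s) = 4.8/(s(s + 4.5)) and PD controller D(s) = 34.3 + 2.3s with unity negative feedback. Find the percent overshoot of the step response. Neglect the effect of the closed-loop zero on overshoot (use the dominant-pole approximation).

9.16%

Forward path: (34.3 + 2.3s)·4.8/(s(s+4.5)). The closed-loop characteristic equation is s² + (4.5 + 4.8·2.3)s + 4.8·34.3 = 0.
That is s² + 15.54s + 164.6 = 0, so ω_n = 12.83 rad/s and ζ = 15.54/(2·12.83) = 0.6056.
%OS = 100·exp(−πζ/√(1−ζ²)) = 9.16%.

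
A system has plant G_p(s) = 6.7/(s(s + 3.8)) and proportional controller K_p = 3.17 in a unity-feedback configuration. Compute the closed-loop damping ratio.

The closed-loop denominator is s(s+3.8) + 3.17·6.7 = s² + 3.8s + 21.24.
So ω_n² = 21.24 ⇒ ω_n = 4.609 rad/s, and ζ = 3.8/(2ω_n) = 0.412.

ζ = 0.412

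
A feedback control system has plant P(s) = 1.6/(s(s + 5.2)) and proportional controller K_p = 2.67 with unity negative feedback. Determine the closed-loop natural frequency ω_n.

The closed-loop denominator is s(s+5.2) + 2.67·1.6 = s² + 5.2s + 4.272.
So ω_n² = 4.272 ⇒ ω_n = 2.067 rad/s, and ζ = 5.2/(2ω_n) = 1.26.

ω_n = 2.07 rad/s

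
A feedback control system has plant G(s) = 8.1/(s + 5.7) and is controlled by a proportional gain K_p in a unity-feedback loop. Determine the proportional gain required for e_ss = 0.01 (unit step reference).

K_p = 69.7

The loop is type 0, so e_ss(step) = 1/(1 + K_pos) with K_pos = K_p·G(0).
G(0) = 1.421. Require 1/(1 + K_p·1.421) = 0.01, so 1 + 1.421·K_p = 100.
K_p = (100 − 1)/1.421 = 69.7.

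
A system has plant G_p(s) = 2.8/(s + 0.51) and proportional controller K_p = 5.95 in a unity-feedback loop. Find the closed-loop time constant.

τ = 0.0582 s

Closed-loop transfer function: T(s) = K_p·G_p(s)/(1 + K_p·G_p(s)) = 16.66/(s + 0.51 + 16.66) = 16.66/(s + 17.17).
Time constant τ = 1/17.17 = 0.0582 s.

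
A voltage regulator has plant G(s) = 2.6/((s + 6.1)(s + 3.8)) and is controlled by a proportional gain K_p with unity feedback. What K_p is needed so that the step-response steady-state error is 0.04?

The loop is type 0, so e_ss(step) = 1/(1 + K_pos) with K_pos = K_p·G(0).
G(0) = 0.1122. Require 1/(1 + K_p·0.1122) = 0.04, so 1 + 0.1122·K_p = 25.
K_p = (25 − 1)/0.1122 = 214.

K_p = 214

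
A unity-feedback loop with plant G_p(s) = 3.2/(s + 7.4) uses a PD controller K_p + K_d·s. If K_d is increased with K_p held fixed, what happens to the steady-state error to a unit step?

K_d affects only the transient (the s-coefficient); the DC loop gain, and hence e_ss, depends only on K_p.

unchanged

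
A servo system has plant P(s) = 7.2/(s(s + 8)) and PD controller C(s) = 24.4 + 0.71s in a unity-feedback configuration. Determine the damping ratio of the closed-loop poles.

ζ = 0.495

Forward path: (24.4 + 0.71s)·7.2/(s(s+8)). The closed-loop characteristic equation is s² + (8 + 7.2·0.71)s + 7.2·24.4 = 0.
That is s² + 13.11s + 175.7 = 0, so ω_n = 13.25 rad/s and ζ = 13.11/(2·13.25) = 0.4946.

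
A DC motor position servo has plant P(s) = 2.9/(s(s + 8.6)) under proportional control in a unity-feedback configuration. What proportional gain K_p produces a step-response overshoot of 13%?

From %OS = 100·exp(−πζ/√(1−ζ²)) = 13%, ζ = −ln(0.13)/√(π²+ln²(0.13)) = 0.5446.
Characteristic equation s² + 8.6s + 2.9K_p = 0 gives ζ = 8.6/(2√(2.9K_p)).
Setting ζ = 0.5446: √(2.9K_p) = 8.6/(2·0.5446) = 7.895, so K_p = 62.33/2.9 = 21.5.

K_p = 21.5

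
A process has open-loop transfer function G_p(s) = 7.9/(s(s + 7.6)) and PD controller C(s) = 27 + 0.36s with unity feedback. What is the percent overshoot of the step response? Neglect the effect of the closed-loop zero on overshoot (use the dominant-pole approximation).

Forward path: (27 + 0.36s)·7.9/(s(s+7.6)). The closed-loop characteristic equation is s² + (7.6 + 7.9·0.36)s + 7.9·27 = 0.
That is s² + 10.44s + 213.3 = 0, so ω_n = 14.6 rad/s and ζ = 10.44/(2·14.6) = 0.3576.
%OS = 100·exp(−πζ/√(1−ζ²)) = 30%.

30%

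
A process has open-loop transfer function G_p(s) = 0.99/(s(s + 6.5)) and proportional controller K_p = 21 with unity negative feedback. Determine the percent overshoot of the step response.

From 1 + K_pG_p(s) = 0: s² + 6.5s + 20.79 = 0 ⇒ ω_n = 4.56, ζ = 0.7128.
%OS = 100·exp(−πζ/√(1−ζ²)) = 100·exp(−π·0.7128/√0.4919) = 4.11%.

4.11%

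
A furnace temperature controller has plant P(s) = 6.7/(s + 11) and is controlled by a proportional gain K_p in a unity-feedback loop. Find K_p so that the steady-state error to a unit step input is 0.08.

K_p = 18.9

For a type-0 loop with proportional control, e_ss = 1/(1 + K_p·P(0)).
P(0) = 0.6091. Require 1/(1 + K_p·0.6091) = 0.08, so 1 + 0.6091·K_p = 12.5.
K_p = (12.5 − 1)/0.6091 = 18.9.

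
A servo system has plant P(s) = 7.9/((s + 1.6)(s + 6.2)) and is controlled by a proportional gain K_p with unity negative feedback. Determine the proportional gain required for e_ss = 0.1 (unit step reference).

The loop is type 0, so e_ss(step) = 1/(1 + K_pos) with K_pos = K_p·P(0).
P(0) = 0.7964. Require 1/(1 + K_p·0.7964) = 0.1, so 1 + 0.7964·K_p = 10.
K_p = (10 − 1)/0.7964 = 11.3.

K_p = 11.3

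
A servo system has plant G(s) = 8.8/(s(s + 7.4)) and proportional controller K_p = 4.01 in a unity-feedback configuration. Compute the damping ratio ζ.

The closed-loop denominator is s(s+7.4) + 4.01·8.8 = s² + 7.4s + 35.29.
Matching s² + 2ζω_n s + ω_n²: ω_n = √35.29 = 5.94 rad/s and 2ζω_n = 7.4, so ζ = 7.4/(2·5.94) = 0.623.

ζ = 0.623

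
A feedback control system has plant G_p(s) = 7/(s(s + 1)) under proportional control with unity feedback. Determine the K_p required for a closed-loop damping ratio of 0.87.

Closed-loop characteristic equation: s² + 1s + K_p·7 = 0.
So ω_n = √(7K_p) and 2ζω_n = 1, giving ζ = 1/(2√(7K_p)).
Setting ζ = 0.87: √(7K_p) = 1/(2·0.87) = 0.5747, so K_p = 0.3303/7 = 0.0472.

K_p = 0.0472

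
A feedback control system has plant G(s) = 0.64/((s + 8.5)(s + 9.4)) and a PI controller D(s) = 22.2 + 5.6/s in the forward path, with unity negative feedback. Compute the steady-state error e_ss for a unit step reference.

0

The open loop D(s)G(s) has a pole at the origin (type 1), so the static position error constant is infinite and e_ss = 1/(1+∞) = 0.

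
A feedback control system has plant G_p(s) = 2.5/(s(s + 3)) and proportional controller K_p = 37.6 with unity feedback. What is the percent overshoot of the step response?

61.1%

From 1 + K_pG_p(s) = 0: s² + 3s + 94 = 0 ⇒ ω_n = 9.695, ζ = 0.1547.
%OS = 100·exp(−πζ/√(1−ζ²)) = 100·exp(−π·0.1547/√0.9761) = 61.1%.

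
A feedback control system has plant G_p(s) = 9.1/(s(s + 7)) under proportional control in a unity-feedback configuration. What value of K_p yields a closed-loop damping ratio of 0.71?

K_p = 2.67

Closed-loop characteristic equation: s² + 7s + K_p·9.1 = 0.
So ω_n = √(9.1K_p) and 2ζω_n = 7, giving ζ = 7/(2√(9.1K_p)).
Setting ζ = 0.71: √(9.1K_p) = 7/(2·0.71) = 4.93, so K_p = 24.3/9.1 = 2.67.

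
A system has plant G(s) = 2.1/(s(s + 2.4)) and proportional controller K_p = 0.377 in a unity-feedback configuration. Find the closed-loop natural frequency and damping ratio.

With unity feedback the closed-loop characteristic equation is s² + 2.4s + 0.377·2.1 = s² + 2.4s + 0.7917 = 0.
So ω_n² = 0.7917 ⇒ ω_n = 0.8898 rad/s, and ζ = 2.4/(2ω_n) = 1.35.

ω_n = 0.89 rad/s, ζ = 1.35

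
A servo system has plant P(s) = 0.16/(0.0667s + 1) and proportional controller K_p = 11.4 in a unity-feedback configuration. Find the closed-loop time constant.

τ = 0.0236 s

Closed loop: T(s) = K_p·P/(1+K_p·P) = 1.824/(0.0667s + 1 + 1.824), with pole at s = −(1 + 1.824)/0.0667 = −42.34.
Closed-loop time constant τ = 1/42.34 = 0.0236 s.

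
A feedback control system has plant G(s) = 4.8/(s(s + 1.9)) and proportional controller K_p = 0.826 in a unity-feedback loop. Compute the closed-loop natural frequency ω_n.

ω_n = 1.99 rad/s

The closed-loop denominator is s(s+1.9) + 0.826·4.8 = s² + 1.9s + 3.965.
Matching s² + 2ζω_n s + ω_n²: ω_n = √3.965 = 1.991 rad/s and 2ζω_n = 1.9, so ζ = 1.9/(2·1.991) = 0.477.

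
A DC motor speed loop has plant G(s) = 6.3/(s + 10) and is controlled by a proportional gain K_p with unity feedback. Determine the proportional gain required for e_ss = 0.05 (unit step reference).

The loop is type 0, so e_ss(step) = 1/(1 + K_pos) with K_pos = K_p·G(0).
G(0) = 0.63. Require 1/(1 + K_p·0.63) = 0.05, so 1 + 0.63·K_p = 20.
K_p = (20 − 1)/0.63 = 30.2.

K_p = 30.2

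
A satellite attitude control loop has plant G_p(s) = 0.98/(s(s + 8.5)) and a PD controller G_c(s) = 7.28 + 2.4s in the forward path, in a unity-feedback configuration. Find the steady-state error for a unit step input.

The open loop G_c(s)G_p(s) has a pole at the origin (type 1), so the static position error constant is infinite and e_ss = 1/(1+∞) = 0.

0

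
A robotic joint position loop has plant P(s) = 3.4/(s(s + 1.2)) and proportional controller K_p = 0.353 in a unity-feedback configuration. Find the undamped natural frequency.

1 + K_p·P(s) = 0 gives s² + 1.2s + 1.2 = 0.
Matching s² + 2ζω_n s + ω_n²: ω_n = √1.2 = 1.096 rad/s and 2ζω_n = 1.2, so ζ = 1.2/(2·1.096) = 0.548.

ω_n = 1.1 rad/s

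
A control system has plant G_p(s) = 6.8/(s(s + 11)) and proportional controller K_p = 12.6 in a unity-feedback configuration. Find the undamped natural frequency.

With unity feedback the closed-loop characteristic equation is s² + 11s + 12.6·6.8 = s² + 11s + 85.68 = 0.
Matching s² + 2ζω_n s + ω_n²: ω_n = √85.68 = 9.256 rad/s and 2ζω_n = 11, so ζ = 11/(2·9.256) = 0.594.

ω_n = 9.26 rad/s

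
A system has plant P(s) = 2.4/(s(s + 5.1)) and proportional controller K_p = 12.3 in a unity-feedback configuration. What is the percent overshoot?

From 1 + K_pP(s) = 0: s² + 5.1s + 29.52 = 0 ⇒ ω_n = 5.433, ζ = 0.4693.
%OS = 100·exp(−πζ/√(1−ζ²)) = 100·exp(−π·0.4693/√0.7797) = 18.8%.

18.8%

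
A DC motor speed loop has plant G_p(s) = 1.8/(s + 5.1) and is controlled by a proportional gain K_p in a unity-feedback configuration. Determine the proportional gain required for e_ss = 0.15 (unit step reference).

For a type-0 loop with proportional control, e_ss = 1/(1 + K_p·G_p(0)).
G_p(0) = 0.3529. Require 1/(1 + K_p·0.3529) = 0.15, so 1 + 0.3529·K_p = 6.667.
K_p = (6.667 − 1)/0.3529 = 16.1.

K_p = 16.1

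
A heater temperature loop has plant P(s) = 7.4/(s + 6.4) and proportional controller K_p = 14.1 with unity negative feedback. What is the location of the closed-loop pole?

s = -110.7

Closed-loop transfer function: T(s) = K_p·P(s)/(1 + K_p·P(s)) = 104.3/(s + 6.4 + 104.3) = 104.3/(s + 110.7).
The closed-loop pole is at s = −110.7.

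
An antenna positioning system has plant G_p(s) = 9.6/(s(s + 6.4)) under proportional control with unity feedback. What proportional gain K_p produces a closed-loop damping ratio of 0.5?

K_p = 4.27

Closed-loop characteristic equation: s² + 6.4s + K_p·9.6 = 0.
So ω_n = √(9.6K_p) and 2ζω_n = 6.4, giving ζ = 6.4/(2√(9.6K_p)).
Setting ζ = 0.5: √(9.6K_p) = 6.4/(2·0.5) = 6.4, so K_p = 40.96/9.6 = 4.27.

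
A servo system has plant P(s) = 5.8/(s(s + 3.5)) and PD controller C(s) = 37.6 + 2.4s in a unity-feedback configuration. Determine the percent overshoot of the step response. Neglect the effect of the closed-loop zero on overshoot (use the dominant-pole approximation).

Forward path: (37.6 + 2.4s)·5.8/(s(s+3.5)). The closed-loop characteristic equation is s² + (3.5 + 5.8·2.4)s + 5.8·37.6 = 0.
That is s² + 17.42s + 218.1 = 0, so ω_n = 14.77 rad/s and ζ = 17.42/(2·14.77) = 0.5898.
%OS = 100·exp(−πζ/√(1−ζ²)) = 10.1%.

10.1%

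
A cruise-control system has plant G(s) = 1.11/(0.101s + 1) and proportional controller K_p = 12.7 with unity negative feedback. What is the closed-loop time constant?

τ = 0.00669 s

Closed loop: T(s) = K_p·G/(1+K_p·G) = 14.1/(0.101s + 1 + 14.1), with pole at s = −(1 + 14.1)/0.101 = −149.5.
Closed-loop time constant τ = 1/149.5 = 0.00669 s.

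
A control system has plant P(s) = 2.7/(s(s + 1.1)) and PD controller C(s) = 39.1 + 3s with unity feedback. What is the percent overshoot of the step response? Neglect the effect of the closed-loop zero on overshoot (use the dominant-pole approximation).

20.7%

Forward path: (39.1 + 3s)·2.7/(s(s+1.1)). The closed-loop characteristic equation is s² + (1.1 + 2.7·3)s + 2.7·39.1 = 0.
That is s² + 9.2s + 105.6 = 0, so ω_n = 10.27 rad/s and ζ = 9.2/(2·10.27) = 0.4477.
%OS = 100·exp(−πζ/√(1−ζ²)) = 20.7%.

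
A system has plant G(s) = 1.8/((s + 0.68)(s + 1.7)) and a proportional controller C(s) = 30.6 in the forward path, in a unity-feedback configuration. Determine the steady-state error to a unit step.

The loop is type 0. Static position error constant K_pos = C(0)·G(0) = 30.6·1.557 = 47.65.
Steady-state error to a unit step: e_ss = 1/(1+K_pos) = 1/48.65 = 0.0206.

0.0206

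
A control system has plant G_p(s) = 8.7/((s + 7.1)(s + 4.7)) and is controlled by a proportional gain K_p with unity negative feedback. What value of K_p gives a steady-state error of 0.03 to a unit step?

For a type-0 loop with proportional control, e_ss = 1/(1 + K_p·G_p(0)).
G_p(0) = 0.2607. Require 1/(1 + K_p·0.2607) = 0.03, so 1 + 0.2607·K_p = 33.33.
K_p = (33.33 − 1)/0.2607 = 124.

K_p = 124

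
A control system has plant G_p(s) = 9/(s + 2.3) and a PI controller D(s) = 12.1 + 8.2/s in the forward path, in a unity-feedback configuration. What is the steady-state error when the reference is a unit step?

The open loop D(s)G_p(s) has a pole at the origin (type 1), so the static position error constant is infinite and e_ss = 1/(1+∞) = 0.

0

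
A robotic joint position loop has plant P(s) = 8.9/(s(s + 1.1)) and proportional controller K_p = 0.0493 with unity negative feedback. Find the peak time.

T_p = 8.51 s

Closed-loop characteristic equation: s² + 1.1s + 0.4388 = 0, so ω_n = 0.6624 rad/s and ζ = 1.1/(2·0.6624) = 0.8303.
Damped frequency ω_d = ω_n√(1−ζ²) = 0.3691 rad/s, so peak time T_p = π/ω_d = 8.51 s.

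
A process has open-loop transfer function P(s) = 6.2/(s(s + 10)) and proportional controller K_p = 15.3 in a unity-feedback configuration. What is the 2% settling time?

Closed-loop characteristic equation: s² + 10s + 94.86 = 0, so ω_n = 9.74 rad/s and ζ = 10/(2·9.74) = 0.5134.
2% settling time T_s ≈ 4/(ζω_n) = 4/5 = 0.8 s.

T_s ≈ 0.8 s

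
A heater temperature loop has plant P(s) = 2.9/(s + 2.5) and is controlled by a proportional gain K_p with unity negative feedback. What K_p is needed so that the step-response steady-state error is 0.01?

Steady-state error for a unit step on this type-0 loop is 1/(1 + K_p·P(0)).
P(0) = 1.16. Require 1/(1 + K_p·1.16) = 0.01, so 1 + 1.16·K_p = 100.
K_p = (100 − 1)/1.16 = 85.3.

K_p = 85.3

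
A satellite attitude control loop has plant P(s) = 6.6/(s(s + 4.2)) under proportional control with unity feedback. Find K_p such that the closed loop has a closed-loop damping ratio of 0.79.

K_p = 1.07

Closed-loop characteristic equation: s² + 4.2s + K_p·6.6 = 0.
So ω_n = √(6.6K_p) and 2ζω_n = 4.2, giving ζ = 4.2/(2√(6.6K_p)).
Setting ζ = 0.79: √(6.6K_p) = 4.2/(2·0.79) = 2.658, so K_p = 7.066/6.6 = 1.07.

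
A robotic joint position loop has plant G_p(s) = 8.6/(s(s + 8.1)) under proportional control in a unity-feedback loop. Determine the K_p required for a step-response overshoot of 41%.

From %OS = 100·exp(−πζ/√(1−ζ²)) = 41%, ζ = −ln(0.41)/√(π²+ln²(0.41)) = 0.273.
Characteristic equation s² + 8.1s + 8.6K_p = 0 gives ζ = 8.1/(2√(8.6K_p)).
Setting ζ = 0.273: √(8.6K_p) = 8.1/(2·0.273) = 14.83, so K_p = 220/8.6 = 25.6.

K_p = 25.6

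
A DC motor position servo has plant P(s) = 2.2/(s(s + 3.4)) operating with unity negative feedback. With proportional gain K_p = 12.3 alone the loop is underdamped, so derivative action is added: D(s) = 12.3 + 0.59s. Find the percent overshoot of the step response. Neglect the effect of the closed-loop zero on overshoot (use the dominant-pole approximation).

Forward path: (12.3 + 0.59s)·2.2/(s(s+3.4)). The closed-loop characteristic equation is s² + (3.4 + 2.2·0.59)s + 2.2·12.3 = 0.
That is s² + 4.698s + 27.06 = 0, so ω_n = 5.202 rad/s and ζ = 4.698/(2·5.202) = 0.4516.
%OS = 100·exp(−πζ/√(1−ζ²)) = 20.4%.

20.4%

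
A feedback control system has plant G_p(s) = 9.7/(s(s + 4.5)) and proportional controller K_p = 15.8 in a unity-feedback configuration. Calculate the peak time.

T_p = 0.258 s

The closed-loop denominator s² + 4.5s + 153.3 gives ω_n = √153.3 = 12.38 and ζ = 4.5/(2ω_n) = 0.1817.
Damped frequency ω_d = ω_n√(1−ζ²) = 12.17 rad/s, so peak time T_p = π/ω_d = 0.258 s.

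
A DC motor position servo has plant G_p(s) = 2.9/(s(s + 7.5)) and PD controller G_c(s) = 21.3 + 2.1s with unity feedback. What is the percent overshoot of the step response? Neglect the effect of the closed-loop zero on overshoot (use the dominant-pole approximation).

Forward path: (21.3 + 2.1s)·2.9/(s(s+7.5)). The closed-loop characteristic equation is s² + (7.5 + 2.9·2.1)s + 2.9·21.3 = 0.
That is s² + 13.59s + 61.77 = 0, so ω_n = 7.859 rad/s and ζ = 13.59/(2·7.859) = 0.8646.
%OS = 100·exp(−πζ/√(1−ζ²)) = 0.449%.

0.449%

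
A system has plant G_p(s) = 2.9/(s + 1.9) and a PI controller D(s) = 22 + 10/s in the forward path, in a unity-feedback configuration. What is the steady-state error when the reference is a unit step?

The open loop D(s)G_p(s) has a pole at the origin (type 1), so the static position error constant is infinite and e_ss = 1/(1+∞) = 0.

0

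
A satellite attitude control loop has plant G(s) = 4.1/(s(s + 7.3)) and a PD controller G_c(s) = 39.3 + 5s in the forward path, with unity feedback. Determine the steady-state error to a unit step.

0

The open loop G_c(s)G(s) has a pole at the origin (type 1), so the static position error constant is infinite and e_ss = 1/(1+∞) = 0.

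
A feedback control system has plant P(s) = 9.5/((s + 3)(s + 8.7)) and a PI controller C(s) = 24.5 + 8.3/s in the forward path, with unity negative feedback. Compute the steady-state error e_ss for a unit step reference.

0

The open loop C(s)P(s) has a pole at the origin (type 1), so the static position error constant is infinite and e_ss = 1/(1+∞) = 0.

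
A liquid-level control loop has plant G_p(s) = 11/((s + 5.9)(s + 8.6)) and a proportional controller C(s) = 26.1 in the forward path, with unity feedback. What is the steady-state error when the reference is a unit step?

0.15

The loop is type 0. Static position error constant K_pos = C(0)·G_p(0) = 26.1·0.2168 = 5.658.
Steady-state error to a unit step: e_ss = 1/(1+K_pos) = 1/6.658 = 0.15.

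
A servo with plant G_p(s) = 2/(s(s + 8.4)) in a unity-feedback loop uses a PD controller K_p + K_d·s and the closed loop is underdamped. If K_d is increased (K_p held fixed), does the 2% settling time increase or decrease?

Characteristic equation s² + (8.4 + 2K_d)s + 2K_p = 0: raising K_d increases ζω_n = (8.4+2K_d)/2 while the loop stays underdamped, so T_s ≈ 4/(ζω_n) decreases.

decrease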